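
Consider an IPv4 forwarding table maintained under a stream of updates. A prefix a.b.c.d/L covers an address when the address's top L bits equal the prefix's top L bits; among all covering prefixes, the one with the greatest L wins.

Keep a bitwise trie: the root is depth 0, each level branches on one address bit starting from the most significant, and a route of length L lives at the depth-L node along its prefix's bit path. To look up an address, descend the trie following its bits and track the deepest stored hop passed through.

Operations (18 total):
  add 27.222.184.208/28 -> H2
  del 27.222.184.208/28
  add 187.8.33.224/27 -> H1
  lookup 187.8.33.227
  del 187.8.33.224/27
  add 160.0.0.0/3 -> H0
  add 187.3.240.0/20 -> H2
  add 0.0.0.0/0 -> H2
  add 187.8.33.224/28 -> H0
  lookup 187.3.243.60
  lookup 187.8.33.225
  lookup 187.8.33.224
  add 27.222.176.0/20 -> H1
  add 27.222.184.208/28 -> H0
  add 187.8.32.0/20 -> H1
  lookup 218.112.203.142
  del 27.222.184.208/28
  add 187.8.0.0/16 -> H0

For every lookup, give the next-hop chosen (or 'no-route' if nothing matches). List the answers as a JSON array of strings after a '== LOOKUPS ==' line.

Trace:
  + 27.222.184.208/28 (H2) depth=28
  - 27.222.184.208/28 clear@28
  + 187.8.33.224/27 (H1) depth=27
  lookup 187.8.33.227: bits 101110110000100000100001111 walk d0:-→d1:-→d2:-→d3:-→d4:-→d5:-→d6:-→d7:-→d8:-→d9:-→d10:-→d11:-→d12:-→d13:-→d14:-→d15:-→d16:-→d17:-→d18:-→d19:-→d20:-→d21:-→d22:-→d23:-→d24:-→d25:-→d26:-→d27:H1 -> H1
  - 187.8.33.224/27 clear@27
  + 160.0.0.0/3 (H0) depth=3
  + 187.3.240.0/20 (H2) depth=20
  + 0.0.0.0/0 (H2) depth=0
  + 187.8.33.224/28 (H0) depth=28
  lookup 187.3.243.60: bits 10111011000000111111 walk d0:H2→d1:-→d2:-→d3:H0→d4:-→d5:-→d6:-→d7:-→d8:-→d9:-→d10:-→d11:-→d12:-→d13:-→d14:-→d15:-→d16:-→d17:-→d18:-→d19:-→d20:H2 -> H2
  lookup 187.8.33.225: bits 1011101100001000001000011110 walk d0:H2→d1:-→d2:-→d3:H0→d4:-→d5:-→d6:-→d7:-→d8:-→d9:-→d10:-→d11:-→d12:-→d13:-→d14:-→d15:-→d16:-→d17:-→d18:-→d19:-→d20:-→d21:-→d22:-→d23:-→d24:-→d25:-→d26:-→d27:-→d28:H0 -> H0
  lookup 187.8.33.224: bits 1011101100001000001000011110 walk d0:H2→d1:-→d2:-→d3:H0→d4:-→d5:-→d6:-→d7:-→d8:-→d9:-→d10:-→d11:-→d12:-→d13:-→d14:-→d15:-→d16:-→d17:-→d18:-→d19:-→d20:-→d21:-→d22:-→d23:-→d24:-→d25:-→d26:-→d27:-→d28:H0 -> H0
  + 27.222.176.0/20 (H1) depth=20
  + 27.222.184.208/28 (H0) depth=28
  + 187.8.32.0/20 (H1) depth=20
  lookup 218.112.203.142: bits 1 walk d0:H2→d1:- -> H2
  - 27.222.184.208/28 clear@28
  + 187.8.0.0/16 (H0) depth=16

== LOOKUPS ==
["H1","H2","H0","H0","H2"]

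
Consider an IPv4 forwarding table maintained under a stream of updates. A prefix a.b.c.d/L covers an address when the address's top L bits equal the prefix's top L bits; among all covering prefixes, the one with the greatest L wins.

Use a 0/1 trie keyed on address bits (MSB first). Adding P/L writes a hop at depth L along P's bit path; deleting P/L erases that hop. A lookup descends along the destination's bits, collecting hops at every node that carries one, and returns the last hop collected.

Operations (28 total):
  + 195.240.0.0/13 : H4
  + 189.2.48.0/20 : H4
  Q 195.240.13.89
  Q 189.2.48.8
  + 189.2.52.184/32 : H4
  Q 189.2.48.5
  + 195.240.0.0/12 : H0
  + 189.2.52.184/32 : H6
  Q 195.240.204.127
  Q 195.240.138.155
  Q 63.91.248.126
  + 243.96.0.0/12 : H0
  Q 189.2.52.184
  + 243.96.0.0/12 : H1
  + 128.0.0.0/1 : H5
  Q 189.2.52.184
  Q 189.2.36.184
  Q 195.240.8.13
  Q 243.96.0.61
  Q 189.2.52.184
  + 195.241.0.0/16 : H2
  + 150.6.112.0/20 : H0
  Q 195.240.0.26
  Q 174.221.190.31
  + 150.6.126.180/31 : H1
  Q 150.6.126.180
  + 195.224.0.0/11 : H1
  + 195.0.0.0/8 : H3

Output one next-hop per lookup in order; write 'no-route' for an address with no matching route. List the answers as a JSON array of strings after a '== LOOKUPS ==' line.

Process each operation:
  add 195.240.0.0/13 -> H4 at depth 13
  add 189.2.48.0/20 -> H4 at depth 20
  Q 195.240.13.89: descend 1100001111110 ; hops seen [H4] ; pick H4
  Q 189.2.48.8: descend 10111101000000100011 ; hops seen [H4] ; pick H4
  add 189.2.52.184/32 -> H4 at depth 32
  Q 189.2.48.5: descend 101111010000001000110 ; hops seen [H4] ; pick H4
  add 195.240.0.0/12 -> H0 at depth 12
  add 189.2.52.184/32 -> H6 at depth 32
  Q 195.240.204.127: descend 1100001111110 ; hops seen [H0,H4] ; pick H4
  Q 195.240.138.155: descend 1100001111110 ; hops seen [H0,H4] ; pick H4
  Q 63.91.248.126: descend ε ; hops seen [∅] ; pick no-route
  add 243.96.0.0/12 -> H0 at depth 12
  Q 189.2.52.184: descend 10111101000000100011010010111000 ; hops seen [H4,H6] ; pick H6
  add 243.96.0.0/12 -> H1 at depth 12
  add 128.0.0.0/1 -> H5 at depth 1
  Q 189.2.52.184: descend 10111101000000100011010010111000 ; hops seen [H5,H4,H6] ; pick H6
  Q 189.2.36.184: descend 1011110100000010001 ; hops seen [H5] ; pick H5
  Q 195.240.8.13: descend 1100001111110 ; hops seen [H5,H0,H4] ; pick H4
  Q 243.96.0.61: descend 111100110110 ; hops seen [H5,H1] ; pick H1
  Q 189.2.52.184: descend 10111101000000100011010010111000 ; hops seen [H5,H4,H6] ; pick H6
  add 195.241.0.0/16 -> H2 at depth 16
  add 150.6.112.0/20 -> H0 at depth 20
  Q 195.240.0.26: descend 110000111111000 ; hops seen [H5,H0,H4] ; pick H4
  Q 174.221.190.31: descend 101 ; hops seen [H5] ; pick H5
  add 150.6.126.180/31 -> H1 at depth 31
  Q 150.6.126.180: descend 1001011000000110011111101011010 ; hops seen [H5,H0,H1] ; pick H1
  add 195.224.0.0/11 -> H1 at depth 11
  add 195.0.0.0/8 -> H3 at depth 8

== LOOKUPS ==
["H4","H4","H4","H4","H4","no-route","H6","H6","H5","H4","H1","H6","H4","H5","H1"]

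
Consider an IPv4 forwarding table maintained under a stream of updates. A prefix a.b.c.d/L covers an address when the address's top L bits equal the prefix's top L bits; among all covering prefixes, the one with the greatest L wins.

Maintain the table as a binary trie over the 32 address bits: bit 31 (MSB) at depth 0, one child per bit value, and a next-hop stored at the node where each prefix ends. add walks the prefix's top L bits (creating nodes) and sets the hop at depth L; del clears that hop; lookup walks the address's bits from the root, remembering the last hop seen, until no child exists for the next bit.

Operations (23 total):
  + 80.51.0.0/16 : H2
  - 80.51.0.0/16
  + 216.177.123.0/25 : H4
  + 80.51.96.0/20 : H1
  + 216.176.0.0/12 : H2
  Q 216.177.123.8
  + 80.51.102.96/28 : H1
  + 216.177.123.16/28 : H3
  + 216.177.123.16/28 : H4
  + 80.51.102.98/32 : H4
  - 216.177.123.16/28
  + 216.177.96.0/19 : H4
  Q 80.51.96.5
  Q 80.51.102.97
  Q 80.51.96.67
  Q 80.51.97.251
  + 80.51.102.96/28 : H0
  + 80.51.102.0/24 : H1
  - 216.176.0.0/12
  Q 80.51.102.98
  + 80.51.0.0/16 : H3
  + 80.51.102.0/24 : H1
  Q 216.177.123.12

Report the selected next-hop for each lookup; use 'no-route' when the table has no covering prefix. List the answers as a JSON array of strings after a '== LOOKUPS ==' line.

Apply in order:
  + 80.51.0.0/16 (H2) depth=16
  - 80.51.0.0/16 clear@16
  + 216.177.123.0/25 (H4) depth=25
  + 80.51.96.0/20 (H1) depth=20
  + 216.176.0.0/12 (H2) depth=12
  Q 216.177.123.8: descend 1101100010110001011110110 ; hops seen [H2,H4] ; pick H4
  + 80.51.102.96/28 (H1) depth=28
  + 216.177.123.16/28 (H3) depth=28
  + 216.177.123.16/28 (H4) depth=28
  + 80.51.102.98/32 (H4) depth=32
  - 216.177.123.16/28 clear@28
  + 216.177.96.0/19 (H4) depth=19
  Q 80.51.96.5: descend 010100000011001101100 ; hops seen [H1] ; pick H1
  Q 80.51.102.97: descend 010100000011001101100110011000 ; hops seen [H1,H1] ; pick H1
  Q 80.51.96.67: descend 010100000011001101100 ; hops seen [H1] ; pick H1
  Q 80.51.97.251: descend 010100000011001101100 ; hops seen [H1] ; pick H1
  + 80.51.102.96/28 (H0) depth=28
  + 80.51.102.0/24 (H1) depth=24
  - 216.176.0.0/12 clear@12
  Q 80.51.102.98: descend 01010000001100110110011001100010 ; hops seen [H1,H1,H0,H4] ; pick H4
  + 80.51.0.0/16 (H3) depth=16
  + 80.51.102.0/24 (H1) depth=24
  Q 216.177.123.12: descend 110110001011000101111011000 ; hops seen [H4,H4] ; pick H4

== LOOKUPS ==
["H4","H1","H1","H1","H1","H4","H4"]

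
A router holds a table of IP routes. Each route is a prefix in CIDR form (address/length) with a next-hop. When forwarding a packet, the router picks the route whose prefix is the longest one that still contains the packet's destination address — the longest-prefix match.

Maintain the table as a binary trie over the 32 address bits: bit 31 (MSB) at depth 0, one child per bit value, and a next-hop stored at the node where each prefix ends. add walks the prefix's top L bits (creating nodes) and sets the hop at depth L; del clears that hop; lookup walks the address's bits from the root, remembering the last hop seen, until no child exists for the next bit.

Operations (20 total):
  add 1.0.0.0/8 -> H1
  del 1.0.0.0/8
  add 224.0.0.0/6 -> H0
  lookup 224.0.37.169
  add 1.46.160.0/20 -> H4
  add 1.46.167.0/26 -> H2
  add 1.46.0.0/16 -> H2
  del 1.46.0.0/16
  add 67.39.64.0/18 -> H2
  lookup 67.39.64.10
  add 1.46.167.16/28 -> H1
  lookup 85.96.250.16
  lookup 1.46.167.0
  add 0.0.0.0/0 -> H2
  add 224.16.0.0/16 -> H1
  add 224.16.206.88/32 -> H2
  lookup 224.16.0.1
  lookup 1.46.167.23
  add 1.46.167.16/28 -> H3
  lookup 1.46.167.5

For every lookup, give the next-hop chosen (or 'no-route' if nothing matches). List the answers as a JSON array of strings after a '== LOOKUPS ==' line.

Process each operation:
  add 1.0.0.0/8 -> H1 at depth 8
  del 1.0.0.0/8 (clear depth 8)
  add 224.0.0.0/6 -> H0 at depth 6
  ? 224.0.37.169  path d0:-→d1:-→d2:-→d3:-→d4:-→d5:-→d6:H0  best=H0
  add 1.46.160.0/20 -> H4 at depth 20
  add 1.46.167.0/26 -> H2 at depth 26
  add 1.46.0.0/16 -> H2 at depth 16
  del 1.46.0.0/16 (clear depth 16)
  add 67.39.64.0/18 -> H2 at depth 18
  ? 67.39.64.10  path d0:-→d1:-→d2:-→d3:-→d4:-→d5:-→d6:-→d7:-→d8:-→d9:-→d10:-→d11:-→d12:-→d13:-→d14:-→d15:-→d16:-→d17:-→d18:H2  best=H2
  add 1.46.167.16/28 -> H1 at depth 28
  ? 85.96.250.16  path d0:-→d1:-→d2:-→d3:-  best=no-route
  ? 1.46.167.0  path d0:-→d1:-→d2:-→d3:-→d4:-→d5:-→d6:-→d7:-→d8:-→d9:-→d10:-→d11:-→d12:-→d13:-→d14:-→d15:-→d16:-→d17:-→d18:-→d19:-→d20:H4→d21:-→d22:-→d23:-→d24:-→d25:-→d26:H2→d27:-  best=H2
  add 0.0.0.0/0 -> H2 at depth 0
  add 224.16.0.0/16 -> H1 at depth 16
  add 224.16.206.88/32 -> H2 at depth 32
  ? 224.16.0.1  path d0:H2→d1:-→d2:-→d3:-→d4:-→d5:-→d6:H0→d7:-→d8:-→d9:-→d10:-→d11:-→d12:-→d13:-→d14:-→d15:-→d16:H1  best=H1
  ? 1.46.167.23  path d0:H2→d1:-→d2:-→d3:-→d4:-→d5:-→d6:-→d7:-→d8:-→d9:-→d10:-→d11:-→d12:-→d13:-→d14:-→d15:-→d16:-→d17:-→d18:-→d19:-→d20:H4→d21:-→d22:-→d23:-→d24:-→d25:-→d26:H2→d27:-→d28:H1  best=H1
  add 1.46.167.16/28 -> H3 at depth 28
  ? 1.46.167.5  path d0:H2→d1:-→d2:-→d3:-→d4:-→d5:-→d6:-→d7:-→d8:-→d9:-→d10:-→d11:-→d12:-→d13:-→d14:-→d15:-→d16:-→d17:-→d18:-→d19:-→d20:H4→d21:-→d22:-→d23:-→d24:-→d25:-→d26:H2→d27:-  best=H2

== LOOKUPS ==
["H0","H2","no-route","H2","H1","H1","H2"]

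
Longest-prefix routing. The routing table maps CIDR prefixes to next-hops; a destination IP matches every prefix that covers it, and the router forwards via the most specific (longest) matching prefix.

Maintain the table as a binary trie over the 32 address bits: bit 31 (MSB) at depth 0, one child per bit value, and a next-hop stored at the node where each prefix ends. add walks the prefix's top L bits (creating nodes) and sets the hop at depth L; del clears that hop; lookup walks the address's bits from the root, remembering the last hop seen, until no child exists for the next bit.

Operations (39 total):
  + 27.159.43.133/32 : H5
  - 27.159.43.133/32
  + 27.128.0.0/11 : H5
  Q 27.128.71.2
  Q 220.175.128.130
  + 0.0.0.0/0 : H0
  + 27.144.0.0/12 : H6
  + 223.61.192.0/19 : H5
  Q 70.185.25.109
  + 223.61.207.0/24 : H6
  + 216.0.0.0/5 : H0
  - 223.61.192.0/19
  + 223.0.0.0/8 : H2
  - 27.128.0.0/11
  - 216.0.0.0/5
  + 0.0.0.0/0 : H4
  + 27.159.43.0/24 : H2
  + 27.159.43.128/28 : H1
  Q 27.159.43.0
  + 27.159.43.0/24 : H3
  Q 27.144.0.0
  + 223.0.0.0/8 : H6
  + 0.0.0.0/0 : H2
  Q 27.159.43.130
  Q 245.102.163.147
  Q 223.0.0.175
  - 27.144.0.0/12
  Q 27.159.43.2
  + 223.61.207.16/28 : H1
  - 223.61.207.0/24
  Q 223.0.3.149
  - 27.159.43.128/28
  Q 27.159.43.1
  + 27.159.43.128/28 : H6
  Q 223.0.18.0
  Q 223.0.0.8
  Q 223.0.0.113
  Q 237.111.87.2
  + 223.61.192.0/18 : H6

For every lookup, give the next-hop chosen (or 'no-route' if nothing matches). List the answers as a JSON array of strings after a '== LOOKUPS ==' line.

Apply in order:
  add 27.159.43.133/32 -> H5 at depth 32
  - 27.159.43.133/32 clear@32
  add 27.128.0.0/11 -> H5 at depth 11
  Q 27.128.71.2: descend 00011011100 ; hops seen [H5] ; pick H5
  Q 220.175.128.130: descend ε ; hops seen [∅] ; pick no-route
  add 0.0.0.0/0 -> H0 at depth 0
  add 27.144.0.0/12 -> H6 at depth 12
  add 223.61.192.0/19 -> H5 at depth 19
  Q 70.185.25.109: descend 0 ; hops seen [H0] ; pick H0
  add 223.61.207.0/24 -> H6 at depth 24
  add 216.0.0.0/5 -> H0 at depth 5
  - 223.61.192.0/19 clear@19
  add 223.0.0.0/8 -> H2 at depth 8
  - 27.128.0.0/11 clear@11
  - 216.0.0.0/5 clear@5
  add 0.0.0.0/0 -> H4 at depth 0
  add 27.159.43.0/24 -> H2 at depth 24
  add 27.159.43.128/28 -> H1 at depth 28
  Q 27.159.43.0: descend 000110111001111100101011 ; hops seen [H4,H6,H2] ; pick H2
  add 27.159.43.0/24 -> H3 at depth 24
  Q 27.144.0.0: descend 000110111001 ; hops seen [H4,H6] ; pick H6
  add 223.0.0.0/8 -> H6 at depth 8
  add 0.0.0.0/0 -> H2 at depth 0
  Q 27.159.43.130: descend 00011011100111110010101110000 ; hops seen [H2,H6,H3,H1] ; pick H1
  Q 245.102.163.147: descend 11 ; hops seen [H2] ; pick H2
  Q 223.0.0.175: descend 1101111100 ; hops seen [H2,H6] ; pick H6
  - 27.144.0.0/12 clear@12
  Q 27.159.43.2: descend 000110111001111100101011 ; hops seen [H2,H3] ; pick H3
  add 223.61.207.16/28 -> H1 at depth 28
  - 223.61.207.0/24 clear@24
  Q 223.0.3.149: descend 1101111100 ; hops seen [H2,H6] ; pick H6
  - 27.159.43.128/28 clear@28
  Q 27.159.43.1: descend 000110111001111100101011 ; hops seen [H2,H3] ; pick H3
  add 27.159.43.128/28 -> H6 at depth 28
  Q 223.0.18.0: descend 1101111100 ; hops seen [H2,H6] ; pick H6
  Q 223.0.0.8: descend 1101111100 ; hops seen [H2,H6] ; pick H6
  Q 223.0.0.113: descend 1101111100 ; hops seen [H2,H6] ; pick H6
  Q 237.111.87.2: descend 11 ; hops seen [H2] ; pick H2
  add 223.61.192.0/18 -> H6 at depth 18

== LOOKUPS ==
["H5","no-route","H0","H2","H6","H1","H2","H6","H3","H6","H3","H6","H6","H6","H2"]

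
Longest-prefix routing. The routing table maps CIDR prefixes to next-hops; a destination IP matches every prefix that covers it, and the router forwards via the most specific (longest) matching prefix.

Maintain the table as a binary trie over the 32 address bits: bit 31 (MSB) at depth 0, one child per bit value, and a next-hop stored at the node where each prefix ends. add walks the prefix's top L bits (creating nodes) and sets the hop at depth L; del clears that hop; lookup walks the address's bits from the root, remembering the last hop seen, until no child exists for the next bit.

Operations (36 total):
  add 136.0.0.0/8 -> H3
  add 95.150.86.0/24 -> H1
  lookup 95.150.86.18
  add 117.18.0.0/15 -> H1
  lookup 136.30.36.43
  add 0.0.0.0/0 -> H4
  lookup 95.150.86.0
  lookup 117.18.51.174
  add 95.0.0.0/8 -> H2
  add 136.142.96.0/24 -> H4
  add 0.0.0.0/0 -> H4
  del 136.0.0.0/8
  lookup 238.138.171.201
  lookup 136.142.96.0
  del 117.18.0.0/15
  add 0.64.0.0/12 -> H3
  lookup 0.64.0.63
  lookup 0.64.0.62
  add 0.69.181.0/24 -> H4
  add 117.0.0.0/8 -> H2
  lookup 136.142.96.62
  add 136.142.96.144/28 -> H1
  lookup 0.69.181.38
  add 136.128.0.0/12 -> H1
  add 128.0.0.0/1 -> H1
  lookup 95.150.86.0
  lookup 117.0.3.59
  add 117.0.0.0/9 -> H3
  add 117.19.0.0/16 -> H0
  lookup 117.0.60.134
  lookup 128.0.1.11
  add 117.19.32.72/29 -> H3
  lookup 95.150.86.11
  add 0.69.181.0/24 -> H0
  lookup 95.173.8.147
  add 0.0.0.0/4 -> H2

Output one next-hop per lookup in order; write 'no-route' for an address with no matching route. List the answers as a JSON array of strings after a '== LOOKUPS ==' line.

Process each operation:
  add 136.0.0.0/8 -> H3 at depth 8
  add 95.150.86.0/24 -> H1 at depth 24
  ? 95.150.86.18  path d0:-→d1:-→d2:-→d3:-→d4:-→d5:-→d6:-→d7:-→d8:-→d9:-→d10:-→d11:-→d12:-→d13:-→d14:-→d15:-→d16:-→d17:-→d18:-→d19:-→d20:-→d21:-→d22:-→d23:-→d24:H1  best=H1
  add 117.18.0.0/15 -> H1 at depth 15
  ? 136.30.36.43  path d0:-→d1:-→d2:-→d3:-→d4:-→d5:-→d6:-→d7:-→d8:H3  best=H3
  add 0.0.0.0/0 -> H4 at depth 0
  ? 95.150.86.0  path d0:H4→d1:-→d2:-→d3:-→d4:-→d5:-→d6:-→d7:-→d8:-→d9:-→d10:-→d11:-→d12:-→d13:-→d14:-→d15:-→d16:-→d17:-→d18:-→d19:-→d20:-→d21:-→d22:-→d23:-→d24:H1  best=H1
  ? 117.18.51.174  path d0:H4→d1:-→d2:-→d3:-→d4:-→d5:-→d6:-→d7:-→d8:-→d9:-→d10:-→d11:-→d12:-→d13:-→d14:-→d15:H1  best=H1
  add 95.0.0.0/8 -> H2 at depth 8
  add 136.142.96.0/24 -> H4 at depth 24
  add 0.0.0.0/0 -> H4 at depth 0
  del 136.0.0.0/8 (clear depth 8)
  ? 238.138.171.201  path d0:H4→d1:-  best=H4
  ? 136.142.96.0  path d0:H4→d1:-→d2:-→d3:-→d4:-→d5:-→d6:-→d7:-→d8:-→d9:-→d10:-→d11:-→d12:-→d13:-→d14:-→d15:-→d16:-→d17:-→d18:-→d19:-→d20:-→d21:-→d22:-→d23:-→d24:H4  best=H4
  del 117.18.0.0/15 (clear depth 15)
  add 0.64.0.0/12 -> H3 at depth 12
  ? 0.64.0.63  path d0:H4→d1:-→d2:-→d3:-→d4:-→d5:-→d6:-→d7:-→d8:-→d9:-→d10:-→d11:-→d12:H3  best=H3
  ? 0.64.0.62  path d0:H4→d1:-→d2:-→d3:-→d4:-→d5:-→d6:-→d7:-→d8:-→d9:-→d10:-→d11:-→d12:H3  best=H3
  add 0.69.181.0/24 -> H4 at depth 24
  add 117.0.0.0/8 -> H2 at depth 8
  ? 136.142.96.62  path d0:H4→d1:-→d2:-→d3:-→d4:-→d5:-→d6:-→d7:-→d8:-→d9:-→d10:-→d11:-→d12:-→d13:-→d14:-→d15:-→d16:-→d17:-→d18:-→d19:-→d20:-→d21:-→d22:-→d23:-→d24:H4  best=H4
  add 136.142.96.144/28 -> H1 at depth 28
  ? 0.69.181.38  path d0:H4→d1:-→d2:-→d3:-→d4:-→d5:-→d6:-→d7:-→d8:-→d9:-→d10:-→d11:-→d12:H3→d13:-→d14:-→d15:-→d16:-→d17:-→d18:-→d19:-→d20:-→d21:-→d22:-→d23:-→d24:H4  best=H4
  add 136.128.0.0/12 -> H1 at depth 12
  add 128.0.0.0/1 -> H1 at depth 1
  ? 95.150.86.0  path d0:H4→d1:-→d2:-→d3:-→d4:-→d5:-→d6:-→d7:-→d8:H2→d9:-→d10:-→d11:-→d12:-→d13:-→d14:-→d15:-→d16:-→d17:-→d18:-→d19:-→d20:-→d21:-→d22:-→d23:-→d24:H1  best=H1
  ? 117.0.3.59  path d0:H4→d1:-→d2:-→d3:-→d4:-→d5:-→d6:-→d7:-→d8:H2→d9:-→d10:-→d11:-  best=H2
  add 117.0.0.0/9 -> H3 at depth 9
  add 117.19.0.0/16 -> H0 at depth 16
  ? 117.0.60.134  path d0:H4→d1:-→d2:-→d3:-→d4:-→d5:-→d6:-→d7:-→d8:H2→d9:H3→d10:-→d11:-  best=H3
  ? 128.0.1.11  path d0:H4→d1:H1→d2:-→d3:-→d4:-  best=H1
  add 117.19.32.72/29 -> H3 at depth 29
  ? 95.150.86.11  path d0:H4→d1:-→d2:-→d3:-→d4:-→d5:-→d6:-→d7:-→d8:H2→d9:-→d10:-→d11:-→d12:-→d13:-→d14:-→d15:-→d16:-→d17:-→d18:-→d19:-→d20:-→d21:-→d22:-→d23:-→d24:H1  best=H1
  add 0.69.181.0/24 -> H0 at depth 24
  ? 95.173.8.147  path d0:H4→d1:-→d2:-→d3:-→d4:-→d5:-→d6:-→d7:-→d8:H2→d9:-→d10:-  best=H2
  add 0.0.0.0/4 -> H2 at depth 4

== LOOKUPS ==
["H1","H3","H1","H1","H4","H4","H3","H3","H4","H4","H1","H2","H3","H1","H1","H2"]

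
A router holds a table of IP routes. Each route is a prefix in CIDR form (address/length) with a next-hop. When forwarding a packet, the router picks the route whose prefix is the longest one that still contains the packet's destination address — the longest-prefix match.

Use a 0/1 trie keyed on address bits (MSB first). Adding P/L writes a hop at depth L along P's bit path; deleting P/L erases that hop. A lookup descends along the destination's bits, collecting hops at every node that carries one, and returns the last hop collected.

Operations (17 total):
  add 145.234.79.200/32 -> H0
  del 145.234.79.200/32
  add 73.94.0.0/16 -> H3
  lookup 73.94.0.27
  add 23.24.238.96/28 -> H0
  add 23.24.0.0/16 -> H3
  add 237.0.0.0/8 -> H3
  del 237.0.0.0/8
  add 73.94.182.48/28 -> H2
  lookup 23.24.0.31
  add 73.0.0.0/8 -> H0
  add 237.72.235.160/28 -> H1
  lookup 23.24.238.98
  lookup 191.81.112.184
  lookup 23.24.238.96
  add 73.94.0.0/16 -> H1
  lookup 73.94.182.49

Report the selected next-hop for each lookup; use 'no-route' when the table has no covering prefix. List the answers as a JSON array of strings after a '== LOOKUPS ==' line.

Apply in order:
  add 145.234.79.200/32 -> H0 at depth 32
  - 145.234.79.200/32 clear@32
  add 73.94.0.0/16 -> H3 at depth 16
  Q 73.94.0.27: descend 0100100101011110 ; hops seen [H3] ; pick H3
  add 23.24.238.96/28 -> H0 at depth 28
  add 23.24.0.0/16 -> H3 at depth 16
  add 237.0.0.0/8 -> H3 at depth 8
  - 237.0.0.0/8 clear@8
  add 73.94.182.48/28 -> H2 at depth 28
  Q 23.24.0.31: descend 0001011100011000 ; hops seen [H3] ; pick H3
  add 73.0.0.0/8 -> H0 at depth 8
  add 237.72.235.160/28 -> H1 at depth 28
  Q 23.24.238.98: descend 0001011100011000111011100110 ; hops seen [H3,H0] ; pick H0
  Q 191.81.112.184: descend 10 ; hops seen [∅] ; pick no-route
  Q 23.24.238.96: descend 0001011100011000111011100110 ; hops seen [H3,H0] ; pick H0
  add 73.94.0.0/16 -> H1 at depth 16
  Q 73.94.182.49: descend 0100100101011110101101100011 ; hops seen [H0,H1,H2] ; pick H2

== LOOKUPS ==
["H3","H3","H0","no-route","H0","H2"]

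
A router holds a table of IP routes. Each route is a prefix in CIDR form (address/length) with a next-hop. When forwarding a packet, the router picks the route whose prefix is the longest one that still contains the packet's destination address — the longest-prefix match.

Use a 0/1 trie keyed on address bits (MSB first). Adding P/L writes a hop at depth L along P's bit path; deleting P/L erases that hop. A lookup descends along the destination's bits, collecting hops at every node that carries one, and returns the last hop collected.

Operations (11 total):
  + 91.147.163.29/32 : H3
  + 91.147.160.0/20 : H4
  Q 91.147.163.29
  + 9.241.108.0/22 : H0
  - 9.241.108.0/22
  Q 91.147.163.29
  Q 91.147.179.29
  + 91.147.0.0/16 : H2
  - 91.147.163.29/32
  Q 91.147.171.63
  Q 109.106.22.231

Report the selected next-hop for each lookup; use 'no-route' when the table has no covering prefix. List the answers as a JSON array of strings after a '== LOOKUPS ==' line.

Trace:
  add 91.147.163.29/32 -> H3 at depth 32
  add 91.147.160.0/20 -> H4 at depth 20
  Q 91.147.163.29: descend 01011011100100111010001100011101 ; hops seen [H4,H3] ; pick H3
  add 9.241.108.0/22 -> H0 at depth 22
  - 9.241.108.0/22 clear@22
  Q 91.147.163.29: descend 01011011100100111010001100011101 ; hops seen [H4,H3] ; pick H3
  Q 91.147.179.29: descend 0101101110010011101 ; hops seen [∅] ; pick no-route
  add 91.147.0.0/16 -> H2 at depth 16
  - 91.147.163.29/32 clear@32
  Q 91.147.171.63: descend 01011011100100111010 ; hops seen [H2,H4] ; pick H4
  Q 109.106.22.231: descend 01 ; hops seen [∅] ; pick no-route

== LOOKUPS ==
["H3","H3","no-route","H4","no-route"]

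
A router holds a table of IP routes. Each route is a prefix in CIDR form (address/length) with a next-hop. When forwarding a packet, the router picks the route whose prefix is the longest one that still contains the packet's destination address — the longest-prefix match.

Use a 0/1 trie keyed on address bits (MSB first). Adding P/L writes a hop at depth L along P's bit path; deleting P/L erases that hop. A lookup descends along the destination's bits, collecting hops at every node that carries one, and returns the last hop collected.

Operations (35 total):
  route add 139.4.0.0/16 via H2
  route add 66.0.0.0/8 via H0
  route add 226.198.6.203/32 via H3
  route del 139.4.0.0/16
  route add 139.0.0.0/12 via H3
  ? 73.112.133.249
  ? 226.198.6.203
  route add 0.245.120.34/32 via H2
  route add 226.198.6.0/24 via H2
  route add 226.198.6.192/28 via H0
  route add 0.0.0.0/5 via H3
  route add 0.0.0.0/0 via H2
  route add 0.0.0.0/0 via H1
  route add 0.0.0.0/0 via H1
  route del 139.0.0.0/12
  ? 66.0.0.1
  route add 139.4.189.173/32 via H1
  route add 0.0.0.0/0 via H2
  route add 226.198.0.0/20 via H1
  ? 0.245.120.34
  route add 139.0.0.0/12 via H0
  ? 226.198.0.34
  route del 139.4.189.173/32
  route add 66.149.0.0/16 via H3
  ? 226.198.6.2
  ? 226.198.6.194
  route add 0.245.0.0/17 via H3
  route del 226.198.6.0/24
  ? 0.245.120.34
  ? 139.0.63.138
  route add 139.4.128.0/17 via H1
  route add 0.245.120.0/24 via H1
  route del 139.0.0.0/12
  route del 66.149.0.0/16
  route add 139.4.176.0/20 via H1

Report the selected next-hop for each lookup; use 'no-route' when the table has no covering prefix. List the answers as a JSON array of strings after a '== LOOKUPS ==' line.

Process each operation:
  add 139.4.0.0/16 -> H2 at depth 16
  add 66.0.0.0/8 -> H0 at depth 8
  add 226.198.6.203/32 -> H3 at depth 32
  - 139.4.0.0/16 clear@16
  add 139.0.0.0/12 -> H3 at depth 12
  Q 73.112.133.249: descend 0100 ; hops seen [∅] ; pick no-route
  Q 226.198.6.203: descend 11100010110001100000011011001011 ; hops seen [H3] ; pick H3
  add 0.245.120.34/32 -> H2 at depth 32
  add 226.198.6.0/24 -> H2 at depth 24
  add 226.198.6.192/28 -> H0 at depth 28
  add 0.0.0.0/5 -> H3 at depth 5
  add 0.0.0.0/0 -> H2 at depth 0
  add 0.0.0.0/0 -> H1 at depth 0
  add 0.0.0.0/0 -> H1 at depth 0
  - 139.0.0.0/12 clear@12
  Q 66.0.0.1: descend 01000010 ; hops seen [H1,H0] ; pick H0
  add 139.4.189.173/32 -> H1 at depth 32
  add 0.0.0.0/0 -> H2 at depth 0
  add 226.198.0.0/20 -> H1 at depth 20
  Q 0.245.120.34: descend 00000000111101010111100000100010 ; hops seen [H2,H3,H2] ; pick H2
  add 139.0.0.0/12 -> H0 at depth 12
  Q 226.198.0.34: descend 111000101100011000000 ; hops seen [H2,H1] ; pick H1
  - 139.4.189.173/32 clear@32
  add 66.149.0.0/16 -> H3 at depth 16
  Q 226.198.6.2: descend 111000101100011000000110 ; hops seen [H2,H1,H2] ; pick H2
  Q 226.198.6.194: descend 1110001011000110000001101100 ; hops seen [H2,H1,H2,H0] ; pick H0
  add 0.245.0.0/17 -> H3 at depth 17
  - 226.198.6.0/24 clear@24
  Q 0.245.120.34: descend 00000000111101010111100000100010 ; hops seen [H2,H3,H3,H2] ; pick H2
  Q 139.0.63.138: descend 1000101100000 ; hops seen [H2,H0] ; pick H0
  add 139.4.128.0/17 -> H1 at depth 17
  add 0.245.120.0/24 -> H1 at depth 24
  - 139.0.0.0/12 clear@12
  - 66.149.0.0/16 clear@16
  add 139.4.176.0/20 -> H1 at depth 20

== LOOKUPS ==
["no-route","H3","H0","H2","H1","H2","H0","H2","H0"]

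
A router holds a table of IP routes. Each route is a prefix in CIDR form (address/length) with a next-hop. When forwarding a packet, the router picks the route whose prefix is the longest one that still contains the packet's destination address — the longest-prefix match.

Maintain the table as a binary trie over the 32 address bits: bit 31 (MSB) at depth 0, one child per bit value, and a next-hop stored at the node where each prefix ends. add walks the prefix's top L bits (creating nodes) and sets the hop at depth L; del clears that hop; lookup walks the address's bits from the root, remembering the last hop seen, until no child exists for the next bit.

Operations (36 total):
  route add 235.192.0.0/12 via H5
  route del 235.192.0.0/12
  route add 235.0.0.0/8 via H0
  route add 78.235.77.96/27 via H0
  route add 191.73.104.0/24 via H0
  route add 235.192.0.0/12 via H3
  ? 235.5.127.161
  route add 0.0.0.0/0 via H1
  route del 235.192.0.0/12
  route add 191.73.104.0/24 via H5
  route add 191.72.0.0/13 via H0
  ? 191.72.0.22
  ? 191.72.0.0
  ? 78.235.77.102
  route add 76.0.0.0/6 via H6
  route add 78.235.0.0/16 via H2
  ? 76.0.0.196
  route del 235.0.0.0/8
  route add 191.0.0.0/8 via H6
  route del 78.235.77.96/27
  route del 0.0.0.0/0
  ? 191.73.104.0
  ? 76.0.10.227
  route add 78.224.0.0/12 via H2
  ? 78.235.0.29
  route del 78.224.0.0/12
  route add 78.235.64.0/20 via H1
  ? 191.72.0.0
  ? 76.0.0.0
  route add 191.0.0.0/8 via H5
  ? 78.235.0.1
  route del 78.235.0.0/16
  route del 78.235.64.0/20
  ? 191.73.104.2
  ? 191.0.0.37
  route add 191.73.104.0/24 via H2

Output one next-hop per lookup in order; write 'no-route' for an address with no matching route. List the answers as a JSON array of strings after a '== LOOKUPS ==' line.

Process each operation:
  add 235.192.0.0/12 -> H5 at depth 12
  del 235.192.0.0/12 (clear depth 12)
  add 235.0.0.0/8 -> H0 at depth 8
  add 78.235.77.96/27 -> H0 at depth 27
  add 191.73.104.0/24 -> H0 at depth 24
  add 235.192.0.0/12 -> H3 at depth 12
  lookup 235.5.127.161: bits 11101011 walk d0:-→d1:-→d2:-→d3:-→d4:-→d5:-→d6:-→d7:-→d8:H0 -> H0
  add 0.0.0.0/0 -> H1 at depth 0
  del 235.192.0.0/12 (clear depth 12)
  add 191.73.104.0/24 -> H5 at depth 24
  add 191.72.0.0/13 -> H0 at depth 13
  lookup 191.72.0.22: bits 101111110100100 walk d0:H1→d1:-→d2:-→d3:-→d4:-→d5:-→d6:-→d7:-→d8:-→d9:-→d10:-→d11:-→d12:-→d13:H0→d14:-→d15:- -> H0
  lookup 191.72.0.0: bits 101111110100100 walk d0:H1→d1:-→d2:-→d3:-→d4:-→d5:-→d6:-→d7:-→d8:-→d9:-→d10:-→d11:-→d12:-→d13:H0→d14:-→d15:- -> H0
  lookup 78.235.77.102: bits 010011101110101101001101011 walk d0:H1→d1:-→d2:-→d3:-→d4:-→d5:-→d6:-→d7:-→d8:-→d9:-→d10:-→d11:-→d12:-→d13:-→d14:-→d15:-→d16:-→d17:-→d18:-→d19:-→d20:-→d21:-→d22:-→d23:-→d24:-→d25:-→d26:-→d27:H0 -> H0
  add 76.0.0.0/6 -> H6 at depth 6
  add 78.235.0.0/16 -> H2 at depth 16
  lookup 76.0.0.196: bits 010011 walk d0:H1→d1:-→d2:-→d3:-→d4:-→d5:-→d6:H6 -> H6
  del 235.0.0.0/8 (clear depth 8)
  add 191.0.0.0/8 -> H6 at depth 8
  del 78.235.77.96/27 (clear depth 27)
  del 0.0.0.0/0 (clear depth 0)
  lookup 191.73.104.0: bits 101111110100100101101000 walk d0:-→d1:-→d2:-→d3:-→d4:-→d5:-→d6:-→d7:-→d8:H6→d9:-→d10:-→d11:-→d12:-→d13:H0→d14:-→d15:-→d16:-→d17:-→d18:-→d19:-→d20:-→d21:-→d22:-→d23:-→d24:H5 -> H5
  lookup 76.0.10.227: bits 010011 walk d0:-→d1:-→d2:-→d3:-→d4:-→d5:-→d6:H6 -> H6
  add 78.224.0.0/12 -> H2 at depth 12
  lookup 78.235.0.29: bits 01001110111010110 walk d0:-→d1:-→d2:-→d3:-→d4:-→d5:-→d6:H6→d7:-→d8:-→d9:-→d10:-→d11:-→d12:H2→d13:-→d14:-→d15:-→d16:H2→d17:- -> H2
  del 78.224.0.0/12 (clear depth 12)
  add 78.235.64.0/20 -> H1 at depth 20
  lookup 191.72.0.0: bits 101111110100100 walk d0:-→d1:-→d2:-→d3:-→d4:-→d5:-→d6:-→d7:-→d8:H6→d9:-→d10:-→d11:-→d12:-→d13:H0→d14:-→d15:- -> H0
  lookup 76.0.0.0: bits 010011 walk d0:-→d1:-→d2:-→d3:-→d4:-→d5:-→d6:H6 -> H6
  add 191.0.0.0/8 -> H5 at depth 8
  lookup 78.235.0.1: bits 01001110111010110 walk d0:-→d1:-→d2:-→d3:-→d4:-→d5:-→d6:H6→d7:-→d8:-→d9:-→d10:-→d11:-→d12:-→d13:-→d14:-→d15:-→d16:H2→d17:- -> H2
  del 78.235.0.0/16 (clear depth 16)
  del 78.235.64.0/20 (clear depth 20)
  lookup 191.73.104.2: bits 101111110100100101101000 walk d0:-→d1:-→d2:-→d3:-→d4:-→d5:-→d6:-→d7:-→d8:H5→d9:-→d10:-→d11:-→d12:-→d13:H0→d14:-→d15:-→d16:-→d17:-→d18:-→d19:-→d20:-→d21:-→d22:-→d23:-→d24:H5 -> H5
  lookup 191.0.0.37: bits 101111110 walk d0:-→d1:-→d2:-→d3:-→d4:-→d5:-→d6:-→d7:-→d8:H5→d9:- -> H5
  add 191.73.104.0/24 -> H2 at depth 24

== LOOKUPS ==
["H0","H0","H0","H0","H6","H5","H6","H2","H0","H6","H2","H5","H5"]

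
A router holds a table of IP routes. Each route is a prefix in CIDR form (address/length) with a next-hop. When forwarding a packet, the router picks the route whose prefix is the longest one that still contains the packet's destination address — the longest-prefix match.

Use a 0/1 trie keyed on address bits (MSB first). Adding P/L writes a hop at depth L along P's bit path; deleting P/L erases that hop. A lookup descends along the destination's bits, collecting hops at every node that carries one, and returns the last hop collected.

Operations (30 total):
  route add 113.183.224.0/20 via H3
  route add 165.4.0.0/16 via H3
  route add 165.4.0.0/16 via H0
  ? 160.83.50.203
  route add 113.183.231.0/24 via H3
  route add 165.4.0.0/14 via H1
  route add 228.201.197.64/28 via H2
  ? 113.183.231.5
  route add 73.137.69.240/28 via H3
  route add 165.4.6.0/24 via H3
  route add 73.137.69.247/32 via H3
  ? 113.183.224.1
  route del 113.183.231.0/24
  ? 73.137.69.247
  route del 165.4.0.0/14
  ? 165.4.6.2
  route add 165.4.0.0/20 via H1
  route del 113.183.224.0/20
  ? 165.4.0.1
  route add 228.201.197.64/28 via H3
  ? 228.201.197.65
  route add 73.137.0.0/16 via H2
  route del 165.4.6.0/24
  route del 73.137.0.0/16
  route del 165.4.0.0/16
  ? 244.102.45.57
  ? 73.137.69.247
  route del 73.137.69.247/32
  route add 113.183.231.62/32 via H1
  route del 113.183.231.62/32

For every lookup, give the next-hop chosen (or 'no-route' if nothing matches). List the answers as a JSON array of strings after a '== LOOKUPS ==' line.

Process each operation:
  + 113.183.224.0/20 (H3) depth=20
  + 165.4.0.0/16 (H3) depth=16
  + 165.4.0.0/16 (H0) depth=16
  Q 160.83.50.203: descend 10100 ; hops seen [∅] ; pick no-route
  + 113.183.231.0/24 (H3) depth=24
  + 165.4.0.0/14 (H1) depth=14
  + 228.201.197.64/28 (H2) depth=28
  Q 113.183.231.5: descend 011100011011011111100111 ; hops seen [H3,H3] ; pick H3
  + 73.137.69.240/28 (H3) depth=28
  + 165.4.6.0/24 (H3) depth=24
  + 73.137.69.247/32 (H3) depth=32
  Q 113.183.224.1: descend 011100011011011111100 ; hops seen [H3] ; pick H3
  del 113.183.231.0/24 (clear depth 24)
  Q 73.137.69.247: descend 01001001100010010100010111110111 ; hops seen [H3,H3] ; pick H3
  del 165.4.0.0/14 (clear depth 14)
  Q 165.4.6.2: descend 101001010000010000000110 ; hops seen [H0,H3] ; pick H3
  + 165.4.0.0/20 (H1) depth=20
  del 113.183.224.0/20 (clear depth 20)
  Q 165.4.0.1: descend 101001010000010000000 ; hops seen [H0,H1] ; pick H1
  + 228.201.197.64/28 (H3) depth=28
  Q 228.201.197.65: descend 1110010011001001110001010100 ; hops seen [H3] ; pick H3
  + 73.137.0.0/16 (H2) depth=16
  del 165.4.6.0/24 (clear depth 24)
  del 73.137.0.0/16 (clear depth 16)
  del 165.4.0.0/16 (clear depth 16)
  Q 244.102.45.57: descend 111 ; hops seen [∅] ; pick no-route
  Q 73.137.69.247: descend 01001001100010010100010111110111 ; hops seen [H3,H3] ; pick H3
  del 73.137.69.247/32 (clear depth 32)
  + 113.183.231.62/32 (H1) depth=32
  del 113.183.231.62/32 (clear depth 32)

== LOOKUPS ==
["no-route","H3","H3","H3","H3","H1","H3","no-route","H3"]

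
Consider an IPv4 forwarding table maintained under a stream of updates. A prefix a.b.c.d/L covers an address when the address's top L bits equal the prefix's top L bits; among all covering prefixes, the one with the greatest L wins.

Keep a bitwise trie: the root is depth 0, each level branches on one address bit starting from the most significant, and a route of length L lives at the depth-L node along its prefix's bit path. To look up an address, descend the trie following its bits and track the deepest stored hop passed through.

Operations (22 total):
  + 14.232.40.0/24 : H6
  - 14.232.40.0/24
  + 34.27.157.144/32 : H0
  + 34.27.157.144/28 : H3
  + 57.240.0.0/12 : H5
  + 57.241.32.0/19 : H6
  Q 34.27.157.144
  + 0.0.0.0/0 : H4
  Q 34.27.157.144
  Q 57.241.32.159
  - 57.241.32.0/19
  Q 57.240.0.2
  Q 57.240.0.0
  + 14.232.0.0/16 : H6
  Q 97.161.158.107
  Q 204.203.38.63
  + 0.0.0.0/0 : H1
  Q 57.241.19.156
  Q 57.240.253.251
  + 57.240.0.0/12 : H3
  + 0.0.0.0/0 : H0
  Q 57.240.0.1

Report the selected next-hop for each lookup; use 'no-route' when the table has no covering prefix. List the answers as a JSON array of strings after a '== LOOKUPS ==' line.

Process each operation:
  add 14.232.40.0/24 -> H6 at depth 24
  del 14.232.40.0/24 (clear depth 24)
  add 34.27.157.144/32 -> H0 at depth 32
  add 34.27.157.144/28 -> H3 at depth 28
  add 57.240.0.0/12 -> H5 at depth 12
  add 57.241.32.0/19 -> H6 at depth 19
  ? 34.27.157.144  path d0:-→d1:-→d2:-→d3:-→d4:-→d5:-→d6:-→d7:-→d8:-→d9:-→d10:-→d11:-→d12:-→d13:-→d14:-→d15:-→d16:-→d17:-→d18:-→d19:-→d20:-→d21:-→d22:-→d23:-→d24:-→d25:-→d26:-→d27:-→d28:H3→d29:-→d30:-→d31:-→d32:H0  best=H0
  add 0.0.0.0/0 -> H4 at depth 0
  ? 34.27.157.144  path d0:H4→d1:-→d2:-→d3:-→d4:-→d5:-→d6:-→d7:-→d8:-→d9:-→d10:-→d11:-→d12:-→d13:-→d14:-→d15:-→d16:-→d17:-→d18:-→d19:-→d20:-→d21:-→d22:-→d23:-→d24:-→d25:-→d26:-→d27:-→d28:H3→d29:-→d30:-→d31:-→d32:H0  best=H0
  ? 57.241.32.159  path d0:H4→d1:-→d2:-→d3:-→d4:-→d5:-→d6:-→d7:-→d8:-→d9:-→d10:-→d11:-→d12:H5→d13:-→d14:-→d15:-→d16:-→d17:-→d18:-→d19:H6  best=H6
  del 57.241.32.0/19 (clear depth 19)
  ? 57.240.0.2  path d0:H4→d1:-→d2:-→d3:-→d4:-→d5:-→d6:-→d7:-→d8:-→d9:-→d10:-→d11:-→d12:H5→d13:-→d14:-→d15:-  best=H5
  ? 57.240.0.0  path d0:H4→d1:-→d2:-→d3:-→d4:-→d5:-→d6:-→d7:-→d8:-→d9:-→d10:-→d11:-→d12:H5→d13:-→d14:-→d15:-  best=H5
  add 14.232.0.0/16 -> H6 at depth 16
  ? 97.161.158.107  path d0:H4→d1:-  best=H4
  ? 204.203.38.63  path d0:H4  best=H4
  add 0.0.0.0/0 -> H1 at depth 0
  ? 57.241.19.156  path d0:H1→d1:-→d2:-→d3:-→d4:-→d5:-→d6:-→d7:-→d8:-→d9:-→d10:-→d11:-→d12:H5→d13:-→d14:-→d15:-→d16:-→d17:-→d18:-  best=H5
  ? 57.240.253.251  path d0:H1→d1:-→d2:-→d3:-→d4:-→d5:-→d6:-→d7:-→d8:-→d9:-→d10:-→d11:-→d12:H5→d13:-→d14:-→d15:-  best=H5
  add 57.240.0.0/12 -> H3 at depth 12
  add 0.0.0.0/0 -> H0 at depth 0
  ? 57.240.0.1  path d0:H0→d1:-→d2:-→d3:-→d4:-→d5:-→d6:-→d7:-→d8:-→d9:-→d10:-→d11:-→d12:H3→d13:-→d14:-→d15:-  best=H3

== LOOKUPS ==
["H0","H0","H6","H5","H5","H4","H4","H5","H5","H3"]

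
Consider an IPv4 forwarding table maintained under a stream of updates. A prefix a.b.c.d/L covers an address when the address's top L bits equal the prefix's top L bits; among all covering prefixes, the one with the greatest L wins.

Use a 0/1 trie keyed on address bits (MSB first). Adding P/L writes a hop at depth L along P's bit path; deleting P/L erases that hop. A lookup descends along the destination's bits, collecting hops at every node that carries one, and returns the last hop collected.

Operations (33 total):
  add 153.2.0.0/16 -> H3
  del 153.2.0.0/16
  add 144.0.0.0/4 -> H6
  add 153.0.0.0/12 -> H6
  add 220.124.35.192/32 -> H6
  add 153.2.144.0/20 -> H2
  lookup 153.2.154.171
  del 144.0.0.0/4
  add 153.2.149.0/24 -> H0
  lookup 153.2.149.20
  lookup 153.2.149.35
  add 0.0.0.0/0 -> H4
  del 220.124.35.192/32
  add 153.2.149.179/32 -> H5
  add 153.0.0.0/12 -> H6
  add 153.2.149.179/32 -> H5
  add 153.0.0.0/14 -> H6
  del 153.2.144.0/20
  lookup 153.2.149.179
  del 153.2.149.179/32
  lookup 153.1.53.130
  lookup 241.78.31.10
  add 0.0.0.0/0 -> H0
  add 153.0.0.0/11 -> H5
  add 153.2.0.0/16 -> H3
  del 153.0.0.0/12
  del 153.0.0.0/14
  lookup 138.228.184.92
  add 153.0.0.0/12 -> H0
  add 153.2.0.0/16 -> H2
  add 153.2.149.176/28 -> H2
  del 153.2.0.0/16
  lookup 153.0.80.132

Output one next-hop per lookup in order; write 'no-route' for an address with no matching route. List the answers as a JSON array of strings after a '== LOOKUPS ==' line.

Apply in order:
  + 153.2.0.0/16 (H3) depth=16
  del 153.2.0.0/16 (clear depth 16)
  + 144.0.0.0/4 (H6) depth=4
  + 153.0.0.0/12 (H6) depth=12
  + 220.124.35.192/32 (H6) depth=32
  + 153.2.144.0/20 (H2) depth=20
  Q 153.2.154.171: descend 10011001000000101001 ; hops seen [H6,H6,H2] ; pick H2
  del 144.0.0.0/4 (clear depth 4)
  + 153.2.149.0/24 (H0) depth=24
  Q 153.2.149.20: descend 100110010000001010010101 ; hops seen [H6,H2,H0] ; pick H0
  Q 153.2.149.35: descend 100110010000001010010101 ; hops seen [H6,H2,H0] ; pick H0
  + 0.0.0.0/0 (H4) depth=0
  del 220.124.35.192/32 (clear depth 32)
  + 153.2.149.179/32 (H5) depth=32
  + 153.0.0.0/12 (H6) depth=12
  + 153.2.149.179/32 (H5) depth=32
  + 153.0.0.0/14 (H6) depth=14
  del 153.2.144.0/20 (clear depth 20)
  Q 153.2.149.179: descend 10011001000000101001010110110011 ; hops seen [H4,H6,H6,H0,H5] ; pick H5
  del 153.2.149.179/32 (clear depth 32)
  Q 153.1.53.130: descend 10011001000000 ; hops seen [H4,H6,H6] ; pick H6
  Q 241.78.31.10: descend 11 ; hops seen [H4] ; pick H4
  + 0.0.0.0/0 (H0) depth=0
  + 153.0.0.0/11 (H5) depth=11
  + 153.2.0.0/16 (H3) depth=16
  del 153.0.0.0/12 (clear depth 12)
  del 153.0.0.0/14 (clear depth 14)
  Q 138.228.184.92: descend 100 ; hops seen [H0] ; pick H0
  + 153.0.0.0/12 (H0) depth=12
  + 153.2.0.0/16 (H2) depth=16
  + 153.2.149.176/28 (H2) depth=28
  del 153.2.0.0/16 (clear depth 16)
  Q 153.0.80.132: descend 10011001000000 ; hops seen [H0,H5,H0] ; pick H0

== LOOKUPS ==
["H2","H0","H0","H5","H6","H4","H0","H0"]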